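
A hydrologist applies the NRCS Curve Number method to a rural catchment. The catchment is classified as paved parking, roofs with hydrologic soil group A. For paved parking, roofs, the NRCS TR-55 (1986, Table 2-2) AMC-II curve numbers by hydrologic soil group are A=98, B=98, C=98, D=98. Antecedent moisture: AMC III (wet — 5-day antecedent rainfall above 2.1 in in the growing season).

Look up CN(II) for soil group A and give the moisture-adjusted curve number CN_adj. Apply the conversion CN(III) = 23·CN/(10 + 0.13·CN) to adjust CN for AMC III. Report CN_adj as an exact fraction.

NRCS table: paved parking, roofs, soil group A → CN(II) = 98
Wet (AMC III): CN(III) = 23·98/(10 + 0.13·98) = 2254/(1137/50) = 112700/1137 ≈ 99.120

CN_adj = 112700/1137 ≈ 99.120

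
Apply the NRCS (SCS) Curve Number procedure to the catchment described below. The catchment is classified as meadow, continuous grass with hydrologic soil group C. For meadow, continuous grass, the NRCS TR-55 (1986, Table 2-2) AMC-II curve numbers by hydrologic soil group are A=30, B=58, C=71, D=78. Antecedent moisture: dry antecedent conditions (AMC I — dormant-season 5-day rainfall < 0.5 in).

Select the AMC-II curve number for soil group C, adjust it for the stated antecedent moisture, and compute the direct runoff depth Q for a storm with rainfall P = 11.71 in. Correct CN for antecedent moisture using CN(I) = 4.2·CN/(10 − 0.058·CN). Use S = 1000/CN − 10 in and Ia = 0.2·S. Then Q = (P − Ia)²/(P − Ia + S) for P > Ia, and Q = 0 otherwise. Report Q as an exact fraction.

NRCS table: meadow, continuous grass, soil group C → CN(II) = 71
CN(I) from CN(II)=71: (4.2·71)/(10 − 0.058·71) = 149100/2941 ≈ 50.697
S = 1000/(149100/2941) − 10 = 14500/1491 in ≈ 9.725 in
Ia = 0.2S: 0.2·9.725 = 1.945 in (exactly 2900/1491)
Excess rainfall: 11.710 − 1.945 = 9.765 in; P > Ia so Q > 0
Runoff Q = (P−Ia)²/(P−Ia+S) = (9.765)²/(9.765+9.725) = 2119822433521/433278785100 ≈ 4.893 in

Q = 2119822433521/433278785100 in ≈ 4.893 in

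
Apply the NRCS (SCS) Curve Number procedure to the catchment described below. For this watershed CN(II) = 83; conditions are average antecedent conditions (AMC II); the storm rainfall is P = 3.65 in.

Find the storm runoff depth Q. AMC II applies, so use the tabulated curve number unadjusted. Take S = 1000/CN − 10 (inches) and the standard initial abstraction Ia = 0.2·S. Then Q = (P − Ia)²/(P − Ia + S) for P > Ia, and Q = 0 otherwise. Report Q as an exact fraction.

CN(II) = 83; AMC II needs no correction.
S = 1000/83 − 10 = 170/83 in ≈ 2.048 in
Ia = 0.2S: 0.2·2.048 = 0.410 in (exactly 34/83)
Excess rainfall: 3.650 − 0.410 = 3.240 in; P > Ia so Q > 0
Runoff Q = (P−Ia)²/(P−Ia+S) = (3.240)²/(3.240+2.048) = 28933641/14573140 ≈ 1.985 in

Q = 28933641/14573140 in ≈ 1.985 in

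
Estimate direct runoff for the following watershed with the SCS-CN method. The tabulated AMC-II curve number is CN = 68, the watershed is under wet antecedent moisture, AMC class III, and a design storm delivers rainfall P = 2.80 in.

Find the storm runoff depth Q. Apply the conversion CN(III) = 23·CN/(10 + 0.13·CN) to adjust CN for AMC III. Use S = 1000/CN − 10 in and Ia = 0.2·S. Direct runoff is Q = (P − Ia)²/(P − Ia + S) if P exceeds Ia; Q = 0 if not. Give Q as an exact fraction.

Wet (AMC III): CN(III) = 23·68/(10 + 0.13·68) = 1564/(471/25) = 39100/471 ≈ 83.015
S = 1000/(39100/471) − 10 = 800/391 in ≈ 2.046 in
Ia = 0.2S: 0.2·2.046 = 0.409 in (exactly 160/391)
Since P=2.800 > Ia=0.409: effective rainfall P−Ia = 4674/1955 in
Q = (4674/1955)²/((4674/1955) + 800/391) = (21846276/3822025)/(8674/1955) = 10923138/8478835 in ≈ 1.288 in

Q = 10923138/8478835 in ≈ 1.288 in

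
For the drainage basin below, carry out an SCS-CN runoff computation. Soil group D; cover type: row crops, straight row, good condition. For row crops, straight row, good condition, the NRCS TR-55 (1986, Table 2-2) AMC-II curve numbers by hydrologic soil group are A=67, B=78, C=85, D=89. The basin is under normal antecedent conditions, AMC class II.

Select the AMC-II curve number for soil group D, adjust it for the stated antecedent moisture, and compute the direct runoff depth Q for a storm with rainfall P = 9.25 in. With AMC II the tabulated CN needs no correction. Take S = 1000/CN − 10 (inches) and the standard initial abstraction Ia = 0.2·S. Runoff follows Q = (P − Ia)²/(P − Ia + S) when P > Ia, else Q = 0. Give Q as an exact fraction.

Q = 2054405/259524 in ≈ 7.916 in

NRCS table: row crops, straight row, good condition, soil group D → CN(II) = 89
AMC II — tabulated CN = 89 applies directly.
Max retention: S = 1000/89 − 10 = 110/89 in (≈ 1.236 in)
Ia = 0.2·(110/89) = 22/89 in ≈ 0.247 in
Excess rainfall: 9.250 − 0.247 = 9.003 in; P > Ia so Q > 0
Q = (3205/356)²/((3205/356) + 110/89) = (10272025/126736)/(3645/356) = 2054405/259524 in ≈ 7.916 in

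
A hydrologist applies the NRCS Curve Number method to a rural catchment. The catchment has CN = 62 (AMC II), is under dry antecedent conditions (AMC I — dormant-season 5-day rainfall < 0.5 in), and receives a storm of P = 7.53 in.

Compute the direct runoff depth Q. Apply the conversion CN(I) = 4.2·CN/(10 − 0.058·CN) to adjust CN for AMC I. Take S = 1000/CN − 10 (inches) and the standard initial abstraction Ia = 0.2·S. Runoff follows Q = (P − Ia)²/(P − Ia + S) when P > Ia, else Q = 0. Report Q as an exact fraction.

Adjust CN=62 to AMC I: 4.2·62/(10 − 0.058·62) → (1302/5) ÷ (1601/250) = 65100/1601 ≈ 40.662
S = 1000/(65100/1601) − 10 = 9500/651 in ≈ 14.593 in
Ia = 0.2·(9500/651) = 1900/651 in ≈ 2.919 in
P − Ia = 7.530 − 2.919 = 300203/65100 ≈ 4.611 in (> 0, runoff occurs)
Runoff Q = (P−Ia)²/(P−Ia+S) = (4.611)²/(4.611+14.593) = 90121841209/81388215300 ≈ 1.107 in

Q = 90121841209/81388215300 in ≈ 1.107 in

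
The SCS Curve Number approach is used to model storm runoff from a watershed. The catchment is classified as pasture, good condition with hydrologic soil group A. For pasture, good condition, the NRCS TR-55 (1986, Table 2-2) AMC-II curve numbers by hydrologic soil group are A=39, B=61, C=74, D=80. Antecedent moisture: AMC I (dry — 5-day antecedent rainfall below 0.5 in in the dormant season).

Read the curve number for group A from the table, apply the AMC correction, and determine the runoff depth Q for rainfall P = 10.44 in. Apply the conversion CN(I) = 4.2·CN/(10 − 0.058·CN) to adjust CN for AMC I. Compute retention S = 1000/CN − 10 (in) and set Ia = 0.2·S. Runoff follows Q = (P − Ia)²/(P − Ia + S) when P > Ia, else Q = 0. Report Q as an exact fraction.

Q = 3752665081/16866465525 in ≈ 0.222 in

NRCS table: pasture, good condition, soil group A → CN(II) = 39
Adjust CN=39 to AMC I: 4.2·39/(10 − 0.058·39) → (819/5) ÷ (3869/500) = 81900/3869 ≈ 21.168
Max retention: S = 1000/(81900/3869) − 10 = 30500/819 in (≈ 37.241 in)
Ia = 0.2S: 0.2·37.241 = 7.448 in (exactly 6100/819)
Since P=10.440 > Ia=7.448: effective rainfall P−Ia = 61259/20475 in
Q = (61259/20475)²/((61259/20475) + 30500/819) = (3752665081/419225625)/(823759/20475) = 3752665081/16866465525 in ≈ 0.222 in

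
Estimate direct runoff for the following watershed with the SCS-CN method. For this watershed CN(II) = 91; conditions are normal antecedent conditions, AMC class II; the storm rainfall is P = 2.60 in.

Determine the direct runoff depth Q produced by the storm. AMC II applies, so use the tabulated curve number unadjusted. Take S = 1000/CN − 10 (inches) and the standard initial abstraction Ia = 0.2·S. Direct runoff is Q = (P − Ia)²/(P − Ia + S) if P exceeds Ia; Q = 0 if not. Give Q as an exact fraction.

Q = 1194649/702065 in ≈ 1.702 in

AMC II — tabulated CN = 91 applies directly.
Retention S: 1000/CN − 10 with CN=91.000 → S = 90/91 ≈ 0.989 in
Ia = 0.2·(90/91) = 18/91 in ≈ 0.198 in
P − Ia = 2.600 − 0.198 = 1093/455 ≈ 2.402 in (> 0, runoff occurs)
Q = (1093/455)²/((1093/455) + 90/91) = (1194649/207025)/(1543/455) = 1194649/702065 in ≈ 1.702 in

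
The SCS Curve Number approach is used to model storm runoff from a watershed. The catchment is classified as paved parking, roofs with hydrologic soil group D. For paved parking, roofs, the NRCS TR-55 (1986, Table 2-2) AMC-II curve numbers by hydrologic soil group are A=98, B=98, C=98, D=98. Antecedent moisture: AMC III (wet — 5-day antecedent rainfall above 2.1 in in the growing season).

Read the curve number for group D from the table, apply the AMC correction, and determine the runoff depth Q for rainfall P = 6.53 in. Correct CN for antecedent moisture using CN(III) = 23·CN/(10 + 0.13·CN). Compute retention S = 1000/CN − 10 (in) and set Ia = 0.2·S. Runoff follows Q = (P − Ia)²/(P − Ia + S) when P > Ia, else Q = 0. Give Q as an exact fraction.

NRCS table: paved parking, roofs, soil group D → CN(II) = 98
CN(III) from CN(II)=98: (23·98)/(10 + 0.13·98) = 112700/1137 ≈ 99.120
Max retention: S = 1000/(112700/1137) − 10 = 100/1127 in (≈ 0.089 in)
Ia = 0.2·(100/1127) = 20/1127 in ≈ 0.018 in
P − Ia = 6.530 − 0.018 = 733931/112700 ≈ 6.512 in (> 0, runoff occurs)
Runoff Q = (P−Ia)²/(P−Ia+S) = (6.512)²/(6.512+0.089) = 538654712761/83841023700 ≈ 6.425 in

Q = 538654712761/83841023700 in ≈ 6.425 in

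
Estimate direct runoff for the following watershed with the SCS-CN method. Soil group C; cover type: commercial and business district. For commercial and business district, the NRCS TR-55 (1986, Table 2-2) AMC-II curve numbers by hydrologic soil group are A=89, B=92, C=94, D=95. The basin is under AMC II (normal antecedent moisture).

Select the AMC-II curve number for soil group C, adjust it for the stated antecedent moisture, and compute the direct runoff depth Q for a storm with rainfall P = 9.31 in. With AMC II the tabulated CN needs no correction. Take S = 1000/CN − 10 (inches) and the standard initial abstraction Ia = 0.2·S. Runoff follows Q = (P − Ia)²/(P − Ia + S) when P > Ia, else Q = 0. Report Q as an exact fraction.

NRCS table: commercial and business district, soil group C → CN(II) = 94
CN(II) = 94; AMC II needs no correction.
Retention S: 1000/CN − 10 with CN=94.000 → S = 30/47 ≈ 0.638 in
Ia = 0.2S: 0.2·0.638 = 0.128 in (exactly 6/47)
Since P=9.310 > Ia=0.128: effective rainfall P−Ia = 43157/4700 in
Q = (43157/4700)²/((43157/4700) + 30/47) = (1862526649/22090000)/(46157/4700) = 1862526649/216937900 in ≈ 8.586 in

Q = 1862526649/216937900 in ≈ 8.586 in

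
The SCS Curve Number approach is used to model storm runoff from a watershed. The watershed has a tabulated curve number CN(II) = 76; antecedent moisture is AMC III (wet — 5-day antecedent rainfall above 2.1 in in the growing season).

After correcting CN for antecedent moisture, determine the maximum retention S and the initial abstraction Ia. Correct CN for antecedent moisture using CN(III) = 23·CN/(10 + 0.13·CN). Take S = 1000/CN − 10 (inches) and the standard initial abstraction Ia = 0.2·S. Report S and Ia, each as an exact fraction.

S = 600/437 in ≈ 1.373 in; Ia = 120/437 in ≈ 0.275 in

Adjust CN=76 to AMC III: 23·76/(10 + 0.13·76) → 1748 ÷ (497/25) = 43700/497 ≈ 87.928
Max retention: S = 1000/(43700/497) − 10 = 600/437 in (≈ 1.373 in)
Ia = 0.2·(600/437) = 120/437 in ≈ 0.275 in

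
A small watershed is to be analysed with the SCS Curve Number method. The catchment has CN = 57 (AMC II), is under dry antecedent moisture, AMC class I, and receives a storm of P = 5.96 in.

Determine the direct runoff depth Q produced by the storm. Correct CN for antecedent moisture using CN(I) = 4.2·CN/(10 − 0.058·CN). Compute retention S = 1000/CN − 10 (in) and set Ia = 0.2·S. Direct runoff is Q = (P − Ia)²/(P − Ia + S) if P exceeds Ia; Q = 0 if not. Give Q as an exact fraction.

CN(I) from CN(II)=57: (4.2·57)/(10 − 0.058·57) = 119700/3347 ≈ 35.763
Max retention: S = 1000/(119700/3347) − 10 = 21500/1197 in (≈ 17.962 in)
Ia = 0.2·(21500/1197) = 4300/1197 in ≈ 3.592 in
P − Ia = 5.960 − 3.592 = 70853/29925 ≈ 2.368 in (> 0, runoff occurs)
Q: (70853/29925)² ÷ (608353/29925) = 5020147609/18204963525 in (≈ 0.276 in)

Q = 5020147609/18204963525 in ≈ 0.276 in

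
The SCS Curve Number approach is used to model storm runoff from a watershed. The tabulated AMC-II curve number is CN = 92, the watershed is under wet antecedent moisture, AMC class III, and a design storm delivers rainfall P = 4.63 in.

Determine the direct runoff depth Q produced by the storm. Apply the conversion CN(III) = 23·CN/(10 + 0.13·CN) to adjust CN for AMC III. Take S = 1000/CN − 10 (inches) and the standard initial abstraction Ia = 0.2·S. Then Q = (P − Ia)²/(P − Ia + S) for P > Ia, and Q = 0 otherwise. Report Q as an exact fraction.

Q = 58045819329/13803038300 in ≈ 4.205 in

CN(III) from CN(II)=92: (23·92)/(10 + 0.13·92) = 52900/549 ≈ 96.357
Max retention: S = 1000/(52900/549) − 10 = 200/529 in (≈ 0.378 in)
Initial abstraction Ia = S/5 = (200/529)/5 = 40/529 ≈ 0.076 in
P − Ia = 4.630 − 0.076 = 240927/52900 ≈ 4.554 in (> 0, runoff occurs)
Q = (240927/52900)²/((240927/52900) + 200/529) = (58045819329/2798410000)/(260927/52900) = 58045819329/13803038300 in ≈ 4.205 in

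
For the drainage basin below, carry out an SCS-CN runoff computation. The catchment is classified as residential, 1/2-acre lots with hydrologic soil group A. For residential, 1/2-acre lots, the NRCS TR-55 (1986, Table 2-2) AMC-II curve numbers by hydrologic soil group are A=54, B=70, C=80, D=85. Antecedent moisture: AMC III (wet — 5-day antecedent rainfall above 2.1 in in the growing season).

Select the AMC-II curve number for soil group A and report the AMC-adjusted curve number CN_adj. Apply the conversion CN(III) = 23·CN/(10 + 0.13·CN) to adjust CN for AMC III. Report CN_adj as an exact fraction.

NRCS table: residential, 1/2-acre lots, soil group A → CN(II) = 54
Wet (AMC III): CN(III) = 23·54/(10 + 0.13·54) = 1242/(851/50) = 2700/37 ≈ 72.973

CN_adj = 2700/37 ≈ 72.973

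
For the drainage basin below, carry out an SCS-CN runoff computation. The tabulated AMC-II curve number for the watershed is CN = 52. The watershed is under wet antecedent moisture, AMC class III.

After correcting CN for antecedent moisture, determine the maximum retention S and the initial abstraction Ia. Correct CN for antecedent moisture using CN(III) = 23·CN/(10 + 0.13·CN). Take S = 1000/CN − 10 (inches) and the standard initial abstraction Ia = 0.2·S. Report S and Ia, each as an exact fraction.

CN(III) from CN(II)=52: (23·52)/(10 + 0.13·52) = 29900/419 ≈ 71.360
Retention S: 1000/CN − 10 with CN=71.360 → S = 1200/299 ≈ 4.013 in
Ia = 0.2S: 0.2·4.013 = 0.803 in (exactly 240/299)

S = 1200/299 in ≈ 4.013 in; Ia = 240/299 in ≈ 0.803 in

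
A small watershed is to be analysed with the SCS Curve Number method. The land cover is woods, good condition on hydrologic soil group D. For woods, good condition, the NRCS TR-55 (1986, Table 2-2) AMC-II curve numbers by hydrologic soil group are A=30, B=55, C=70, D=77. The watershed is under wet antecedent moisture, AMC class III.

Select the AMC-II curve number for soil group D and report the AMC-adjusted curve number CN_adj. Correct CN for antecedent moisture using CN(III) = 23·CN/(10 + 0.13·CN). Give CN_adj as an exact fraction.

NRCS table: woods, good condition, soil group D → CN(II) = 77
Wet (AMC III): CN(III) = 23·77/(10 + 0.13·77) = 1771/(2001/100) = 7700/87 ≈ 88.506

CN_adj = 7700/87 ≈ 88.506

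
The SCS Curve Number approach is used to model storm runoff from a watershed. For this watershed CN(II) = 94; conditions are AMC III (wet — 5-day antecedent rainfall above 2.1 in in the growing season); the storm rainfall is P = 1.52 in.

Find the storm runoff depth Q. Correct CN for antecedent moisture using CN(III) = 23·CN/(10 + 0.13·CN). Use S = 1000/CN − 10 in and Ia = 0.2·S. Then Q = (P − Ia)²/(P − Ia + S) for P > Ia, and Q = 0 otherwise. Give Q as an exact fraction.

Q = 783209042/636141475 in ≈ 1.231 in

CN(III) from CN(II)=94: (23·94)/(10 + 0.13·94) = 108100/1111 ≈ 97.300
Max retention: S = 1000/(108100/1111) − 10 = 300/1081 in (≈ 0.278 in)
Initial abstraction Ia = S/5 = (300/1081)/5 = 60/1081 ≈ 0.056 in
Since P=1.520 > Ia=0.056: effective rainfall P−Ia = 39578/27025 in
Q = (39578/27025)²/((39578/27025) + 300/1081) = (1566418084/730350625)/(47078/27025) = 783209042/636141475 in ≈ 1.231 in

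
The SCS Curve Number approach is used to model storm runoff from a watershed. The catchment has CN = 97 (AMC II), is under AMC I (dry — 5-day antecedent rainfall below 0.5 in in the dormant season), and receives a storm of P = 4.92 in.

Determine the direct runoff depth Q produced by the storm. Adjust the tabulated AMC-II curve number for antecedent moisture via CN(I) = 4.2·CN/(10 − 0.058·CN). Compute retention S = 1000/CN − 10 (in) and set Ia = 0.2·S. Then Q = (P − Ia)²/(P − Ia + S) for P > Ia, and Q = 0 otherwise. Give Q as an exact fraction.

Q = 6563754289/1587451075 in ≈ 4.135 in

Adjust CN=97 to AMC I: 4.2·97/(10 − 0.058·97) → (2037/5) ÷ (2187/500) = 67900/729 ≈ 93.141
Retention S: 1000/CN − 10 with CN=93.141 → S = 500/679 ≈ 0.736 in
Initial abstraction Ia = S/5 = (500/679)/5 = 100/679 ≈ 0.147 in
Excess rainfall: 4.920 − 0.147 = 4.773 in; P > Ia so Q > 0
Runoff Q = (P−Ia)²/(P−Ia+S) = (4.773)²/(4.773+0.736) = 6563754289/1587451075 ≈ 4.135 in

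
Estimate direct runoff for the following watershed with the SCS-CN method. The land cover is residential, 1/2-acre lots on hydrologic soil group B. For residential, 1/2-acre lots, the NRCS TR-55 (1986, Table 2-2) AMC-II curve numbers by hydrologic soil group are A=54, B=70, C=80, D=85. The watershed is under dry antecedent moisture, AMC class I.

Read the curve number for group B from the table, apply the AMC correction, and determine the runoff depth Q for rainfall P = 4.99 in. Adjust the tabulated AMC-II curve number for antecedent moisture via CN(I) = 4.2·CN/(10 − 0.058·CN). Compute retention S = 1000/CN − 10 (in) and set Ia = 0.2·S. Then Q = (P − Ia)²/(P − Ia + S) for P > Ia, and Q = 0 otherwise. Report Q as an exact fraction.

Q = 208831401/315809900 in ≈ 0.661 in

NRCS table: residential, 1/2-acre lots, soil group B → CN(II) = 70
Dry (AMC I): CN(I) = 4.2·70/(10 − 0.058·70) = 294/(297/50) = 4900/99 ≈ 49.495
Max retention: S = 1000/(4900/99) − 10 = 500/49 in (≈ 10.204 in)
Ia = 0.2·(500/49) = 100/49 in ≈ 2.041 in
P − Ia = 4.990 − 2.041 = 14451/4900 ≈ 2.949 in (> 0, runoff occurs)
Q: (14451/4900)² ÷ (64451/4900) = 208831401/315809900 in (≈ 0.661 in)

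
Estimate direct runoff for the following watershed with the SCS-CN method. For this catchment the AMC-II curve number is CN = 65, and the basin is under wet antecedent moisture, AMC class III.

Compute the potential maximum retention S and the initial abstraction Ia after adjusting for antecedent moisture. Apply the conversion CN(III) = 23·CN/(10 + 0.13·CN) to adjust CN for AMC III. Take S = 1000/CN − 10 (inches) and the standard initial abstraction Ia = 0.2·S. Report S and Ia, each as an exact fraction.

Wet (AMC III): CN(III) = 23·65/(10 + 0.13·65) = 1495/(369/20) = 29900/369 ≈ 81.030
S = 1000/(29900/369) − 10 = 700/299 in ≈ 2.341 in
Ia = 0.2S: 0.2·2.341 = 0.468 in (exactly 140/299)

S = 700/299 in ≈ 2.341 in; Ia = 140/299 in ≈ 0.468 in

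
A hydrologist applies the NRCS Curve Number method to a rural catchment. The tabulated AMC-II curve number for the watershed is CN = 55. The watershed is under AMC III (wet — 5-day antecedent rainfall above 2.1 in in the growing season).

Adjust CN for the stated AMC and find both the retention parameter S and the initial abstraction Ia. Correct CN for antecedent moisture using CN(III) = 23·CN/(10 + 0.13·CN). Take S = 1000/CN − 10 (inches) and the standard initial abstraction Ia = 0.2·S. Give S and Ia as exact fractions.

S = 900/253 in ≈ 3.557 in; Ia = 180/253 in ≈ 0.711 in

Wet (AMC III): CN(III) = 23·55/(10 + 0.13·55) = 1265/(343/20) = 25300/343 ≈ 73.761
Retention S: 1000/CN − 10 with CN=73.761 → S = 900/253 ≈ 3.557 in
Ia = 0.2S: 0.2·3.557 = 0.711 in (exactly 180/253)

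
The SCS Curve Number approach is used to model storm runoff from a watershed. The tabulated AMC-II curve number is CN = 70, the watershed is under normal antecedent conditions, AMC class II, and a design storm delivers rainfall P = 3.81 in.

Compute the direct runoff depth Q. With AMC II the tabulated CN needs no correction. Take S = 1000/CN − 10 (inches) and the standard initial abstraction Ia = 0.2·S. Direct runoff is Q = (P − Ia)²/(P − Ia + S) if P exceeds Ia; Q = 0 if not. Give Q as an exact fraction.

AMC II — tabulated CN = 70 applies directly.
S = 1000/70 − 10 = 30/7 in ≈ 4.286 in
Initial abstraction Ia = S/5 = (30/7)/5 = 6/7 ≈ 0.857 in
Excess rainfall: 3.810 − 0.857 = 2.953 in; P > Ia so Q > 0
Q = (2067/700)²/((2067/700) + 30/7) = (4272489/490000)/(5067/700) = 474721/394100 in ≈ 1.205 in

Q = 474721/394100 in ≈ 1.205 in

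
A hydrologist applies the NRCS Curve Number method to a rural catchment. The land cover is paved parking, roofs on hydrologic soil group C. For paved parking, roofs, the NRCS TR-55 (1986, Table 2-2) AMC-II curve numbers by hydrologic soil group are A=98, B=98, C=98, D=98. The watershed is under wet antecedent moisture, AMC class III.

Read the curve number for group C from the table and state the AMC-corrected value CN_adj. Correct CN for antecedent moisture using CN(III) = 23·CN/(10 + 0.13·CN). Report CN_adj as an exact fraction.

NRCS table: paved parking, roofs, soil group C → CN(II) = 98
CN(III) from CN(II)=98: (23·98)/(10 + 0.13·98) = 112700/1137 ≈ 99.120

CN_adj = 112700/1137 ≈ 99.120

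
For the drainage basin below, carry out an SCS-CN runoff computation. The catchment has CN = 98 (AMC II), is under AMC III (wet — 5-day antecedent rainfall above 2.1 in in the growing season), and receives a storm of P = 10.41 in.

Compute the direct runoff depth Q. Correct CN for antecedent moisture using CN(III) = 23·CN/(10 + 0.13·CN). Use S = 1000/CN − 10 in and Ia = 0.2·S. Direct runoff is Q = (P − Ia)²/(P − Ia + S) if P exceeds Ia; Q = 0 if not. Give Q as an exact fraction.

Q = 1371725836849/133122028900 in ≈ 10.304 in

Wet (AMC III): CN(III) = 23·98/(10 + 0.13·98) = 2254/(1137/50) = 112700/1137 ≈ 99.120
Retention S: 1000/CN − 10 with CN=99.120 → S = 100/1127 ≈ 0.089 in
Initial abstraction Ia = S/5 = (100/1127)/5 = 20/1127 ≈ 0.018 in
Excess rainfall: 10.410 − 0.018 = 10.392 in; P > Ia so Q > 0
Q: (1171207/112700)² ÷ (1181207/112700) = 1371725836849/133122028900 in (≈ 10.304 in)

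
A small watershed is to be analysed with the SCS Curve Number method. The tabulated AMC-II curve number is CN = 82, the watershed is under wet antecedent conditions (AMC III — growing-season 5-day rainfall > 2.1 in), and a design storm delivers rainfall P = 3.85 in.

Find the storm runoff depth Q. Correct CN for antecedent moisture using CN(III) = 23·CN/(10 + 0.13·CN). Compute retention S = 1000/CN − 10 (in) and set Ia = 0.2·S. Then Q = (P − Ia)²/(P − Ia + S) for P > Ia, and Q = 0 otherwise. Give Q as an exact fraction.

Adjust CN=82 to AMC III: 23·82/(10 + 0.13·82) → 1886 ÷ (1033/50) = 94300/1033 ≈ 91.288
Max retention: S = 1000/(94300/1033) − 10 = 900/943 in (≈ 0.954 in)
Initial abstraction Ia = S/5 = (900/943)/5 = 180/943 ≈ 0.191 in
P − Ia = 3.850 − 0.191 = 69011/18860 ≈ 3.659 in (> 0, runoff occurs)
Q: (69011/18860)² ÷ (87011/18860) = 4762518121/1641027460 in (≈ 2.902 in)

Q = 4762518121/1641027460 in ≈ 2.902 in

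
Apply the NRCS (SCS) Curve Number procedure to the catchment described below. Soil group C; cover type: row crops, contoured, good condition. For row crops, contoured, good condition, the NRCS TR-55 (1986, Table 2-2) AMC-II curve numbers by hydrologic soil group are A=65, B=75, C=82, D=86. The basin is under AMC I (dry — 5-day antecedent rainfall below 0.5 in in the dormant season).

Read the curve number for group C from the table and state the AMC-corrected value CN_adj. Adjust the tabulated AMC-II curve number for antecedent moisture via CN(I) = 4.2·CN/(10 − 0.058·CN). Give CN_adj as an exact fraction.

CN_adj = 28700/437 ≈ 65.675

NRCS table: row crops, contoured, good condition, soil group C → CN(II) = 82
Adjust CN=82 to AMC I: 4.2·82/(10 − 0.058·82) → (1722/5) ÷ (1311/250) = 28700/437 ≈ 65.675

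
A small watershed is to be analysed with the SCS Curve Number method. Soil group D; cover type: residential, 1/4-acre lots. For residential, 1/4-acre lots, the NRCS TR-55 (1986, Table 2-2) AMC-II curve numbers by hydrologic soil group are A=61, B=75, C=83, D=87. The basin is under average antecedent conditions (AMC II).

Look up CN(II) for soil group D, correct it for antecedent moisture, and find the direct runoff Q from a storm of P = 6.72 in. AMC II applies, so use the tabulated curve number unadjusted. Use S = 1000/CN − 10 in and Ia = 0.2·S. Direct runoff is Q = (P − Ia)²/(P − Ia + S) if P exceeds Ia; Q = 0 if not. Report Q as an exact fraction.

NRCS table: residential, 1/4-acre lots, soil group D → CN(II) = 87
AMC II — tabulated CN = 87 applies directly.
Max retention: S = 1000/87 − 10 = 130/87 in (≈ 1.494 in)
Initial abstraction Ia = S/5 = (130/87)/5 = 26/87 ≈ 0.299 in
P − Ia = 6.720 − 0.299 = 13966/2175 ≈ 6.421 in (> 0, runoff occurs)
Q: (13966/2175)² ÷ (17216/2175) = 48762289/9361200 in (≈ 5.209 in)

Q = 48762289/9361200 in ≈ 5.209 in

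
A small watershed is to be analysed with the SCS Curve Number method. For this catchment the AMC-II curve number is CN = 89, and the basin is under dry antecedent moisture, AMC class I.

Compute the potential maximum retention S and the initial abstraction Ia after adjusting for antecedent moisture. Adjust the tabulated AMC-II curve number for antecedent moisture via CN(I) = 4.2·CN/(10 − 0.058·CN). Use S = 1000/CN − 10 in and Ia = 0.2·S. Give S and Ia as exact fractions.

S = 5500/1869 in ≈ 2.943 in; Ia = 1100/1869 in ≈ 0.589 in

Dry (AMC I): CN(I) = 4.2·89/(10 − 0.058·89) = (1869/5)/(2419/500) = 186900/2419 ≈ 77.263
Max retention: S = 1000/(186900/2419) − 10 = 5500/1869 in (≈ 2.943 in)
Initial abstraction Ia = S/5 = (5500/1869)/5 = 1100/1869 ≈ 0.589 in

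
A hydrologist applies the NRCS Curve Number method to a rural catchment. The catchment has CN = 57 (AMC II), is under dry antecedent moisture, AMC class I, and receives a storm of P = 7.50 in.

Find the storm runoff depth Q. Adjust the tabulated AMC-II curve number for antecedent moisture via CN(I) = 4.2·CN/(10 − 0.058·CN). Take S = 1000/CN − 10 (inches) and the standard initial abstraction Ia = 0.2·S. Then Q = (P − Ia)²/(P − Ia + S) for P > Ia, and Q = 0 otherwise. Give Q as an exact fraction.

Q = 17503205/25067574 in ≈ 0.698 in

CN(I) from CN(II)=57: (4.2·57)/(10 − 0.058·57) = 119700/3347 ≈ 35.763
Max retention: S = 1000/(119700/3347) − 10 = 21500/1197 in (≈ 17.962 in)
Ia = 0.2S: 0.2·17.962 = 3.592 in (exactly 4300/1197)
Excess rainfall: 7.500 − 3.592 = 3.908 in; P > Ia so Q > 0
Q: (9355/2394)² ÷ (52355/2394) = 17503205/25067574 in (≈ 0.698 in)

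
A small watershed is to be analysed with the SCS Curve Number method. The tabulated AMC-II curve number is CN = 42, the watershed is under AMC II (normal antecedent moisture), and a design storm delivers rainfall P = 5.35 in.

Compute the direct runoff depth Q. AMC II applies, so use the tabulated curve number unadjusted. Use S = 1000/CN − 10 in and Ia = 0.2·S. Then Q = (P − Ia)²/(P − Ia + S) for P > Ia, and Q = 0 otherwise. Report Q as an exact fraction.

CN(II) = 42; AMC II needs no correction.
Retention S: 1000/CN − 10 with CN=42.000 → S = 290/21 ≈ 13.810 in
Initial abstraction Ia = S/5 = (290/21)/5 = 58/21 ≈ 2.762 in
P − Ia = 5.350 − 2.762 = 1087/420 ≈ 2.588 in (> 0, runoff occurs)
Runoff Q = (P−Ia)²/(P−Ia+S) = (2.588)²/(2.588+13.810) = 1181569/2892540 ≈ 0.408 in

Q = 1181569/2892540 in ≈ 0.408 in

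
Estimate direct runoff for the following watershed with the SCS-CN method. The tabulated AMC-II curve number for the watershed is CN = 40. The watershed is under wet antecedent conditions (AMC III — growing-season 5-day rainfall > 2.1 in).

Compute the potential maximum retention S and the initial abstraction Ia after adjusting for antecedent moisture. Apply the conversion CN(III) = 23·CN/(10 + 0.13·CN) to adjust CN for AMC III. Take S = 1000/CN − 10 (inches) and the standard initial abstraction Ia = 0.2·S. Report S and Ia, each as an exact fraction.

CN(III) from CN(II)=40: (23·40)/(10 + 0.13·40) = 1150/19 ≈ 60.526
Max retention: S = 1000/(1150/19) − 10 = 150/23 in (≈ 6.522 in)
Ia = 0.2S: 0.2·6.522 = 1.304 in (exactly 30/23)

S = 150/23 in ≈ 6.522 in; Ia = 30/23 in ≈ 1.304 in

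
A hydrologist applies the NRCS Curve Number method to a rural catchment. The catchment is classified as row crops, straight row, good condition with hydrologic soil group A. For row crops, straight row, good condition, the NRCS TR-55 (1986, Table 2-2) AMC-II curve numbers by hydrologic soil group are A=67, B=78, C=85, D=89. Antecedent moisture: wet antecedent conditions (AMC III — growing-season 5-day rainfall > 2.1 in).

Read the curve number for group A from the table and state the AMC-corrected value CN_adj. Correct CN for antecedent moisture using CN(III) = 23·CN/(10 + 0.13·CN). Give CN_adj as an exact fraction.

CN_adj = 154100/1871 ≈ 82.362

NRCS table: row crops, straight row, good condition, soil group A → CN(II) = 67
CN(III) from CN(II)=67: (23·67)/(10 + 0.13·67) = 154100/1871 ≈ 82.362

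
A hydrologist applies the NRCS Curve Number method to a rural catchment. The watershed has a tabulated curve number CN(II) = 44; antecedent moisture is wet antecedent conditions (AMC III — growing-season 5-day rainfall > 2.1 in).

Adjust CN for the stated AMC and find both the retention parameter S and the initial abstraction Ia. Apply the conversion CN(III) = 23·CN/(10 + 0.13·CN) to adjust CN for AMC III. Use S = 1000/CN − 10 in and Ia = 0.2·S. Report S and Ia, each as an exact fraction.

Wet (AMC III): CN(III) = 23·44/(10 + 0.13·44) = 1012/(393/25) = 25300/393 ≈ 64.377
Retention S: 1000/CN − 10 with CN=64.377 → S = 1400/253 ≈ 5.534 in
Ia = 0.2S: 0.2·5.534 = 1.107 in (exactly 280/253)

S = 1400/253 in ≈ 5.534 in; Ia = 280/253 in ≈ 1.107 in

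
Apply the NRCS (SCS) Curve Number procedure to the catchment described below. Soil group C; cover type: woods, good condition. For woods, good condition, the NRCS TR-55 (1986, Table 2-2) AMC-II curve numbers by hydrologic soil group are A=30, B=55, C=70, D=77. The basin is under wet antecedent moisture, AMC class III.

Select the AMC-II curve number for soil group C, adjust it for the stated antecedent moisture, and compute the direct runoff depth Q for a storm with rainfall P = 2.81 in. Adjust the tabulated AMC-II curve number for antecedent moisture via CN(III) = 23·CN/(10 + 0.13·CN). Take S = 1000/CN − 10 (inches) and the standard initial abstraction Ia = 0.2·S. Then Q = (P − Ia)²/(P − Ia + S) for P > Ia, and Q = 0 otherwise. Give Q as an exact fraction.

NRCS table: woods, good condition, soil group C → CN(II) = 70
Adjust CN=70 to AMC III: 23·70/(10 + 0.13·70) → 1610 ÷ (191/10) = 16100/191 ≈ 84.293
Retention S: 1000/CN − 10 with CN=84.293 → S = 300/161 ≈ 1.863 in
Ia = 0.2·(300/161) = 60/161 in ≈ 0.373 in
Excess rainfall: 2.810 − 0.373 = 2.437 in; P > Ia so Q > 0
Q = (39241/16100)²/((39241/16100) + 300/161) = (1539856081/259210000)/(69241/16100) = 1539856081/1114780100 in ≈ 1.381 in

Q = 1539856081/1114780100 in ≈ 1.381 in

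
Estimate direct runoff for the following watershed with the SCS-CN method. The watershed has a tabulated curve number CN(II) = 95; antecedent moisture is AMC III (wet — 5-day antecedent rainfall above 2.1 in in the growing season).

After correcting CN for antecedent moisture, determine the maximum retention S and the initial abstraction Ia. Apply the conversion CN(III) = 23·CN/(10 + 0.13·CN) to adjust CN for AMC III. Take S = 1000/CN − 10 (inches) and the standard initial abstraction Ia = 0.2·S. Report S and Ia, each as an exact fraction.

S = 100/437 in ≈ 0.229 in; Ia = 20/437 in ≈ 0.046 in

CN(III) from CN(II)=95: (23·95)/(10 + 0.13·95) = 43700/447 ≈ 97.763
Retention S: 1000/CN − 10 with CN=97.763 → S = 100/437 ≈ 0.229 in
Initial abstraction Ia = S/5 = (100/437)/5 = 20/437 ≈ 0.046 in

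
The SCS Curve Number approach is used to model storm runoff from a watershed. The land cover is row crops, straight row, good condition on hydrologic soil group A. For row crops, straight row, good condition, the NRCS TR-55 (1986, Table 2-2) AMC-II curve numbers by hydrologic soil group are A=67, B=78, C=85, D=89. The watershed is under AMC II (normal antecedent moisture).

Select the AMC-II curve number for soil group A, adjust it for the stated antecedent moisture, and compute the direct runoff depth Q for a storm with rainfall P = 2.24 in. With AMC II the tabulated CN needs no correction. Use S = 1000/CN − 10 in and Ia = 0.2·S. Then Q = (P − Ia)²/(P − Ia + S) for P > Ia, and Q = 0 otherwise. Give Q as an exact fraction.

Q = 1104601/4334900 in ≈ 0.255 in

NRCS table: row crops, straight row, good condition, soil group A → CN(II) = 67
CN(II) = 67; AMC II needs no correction.
Max retention: S = 1000/67 − 10 = 330/67 in (≈ 4.925 in)
Ia = 0.2·(330/67) = 66/67 in ≈ 0.985 in
Excess rainfall: 2.240 − 0.985 = 1.255 in; P > Ia so Q > 0
Q = (2102/1675)²/((2102/1675) + 330/67) = (4418404/2805625)/(10352/1675) = 1104601/4334900 in ≈ 0.255 in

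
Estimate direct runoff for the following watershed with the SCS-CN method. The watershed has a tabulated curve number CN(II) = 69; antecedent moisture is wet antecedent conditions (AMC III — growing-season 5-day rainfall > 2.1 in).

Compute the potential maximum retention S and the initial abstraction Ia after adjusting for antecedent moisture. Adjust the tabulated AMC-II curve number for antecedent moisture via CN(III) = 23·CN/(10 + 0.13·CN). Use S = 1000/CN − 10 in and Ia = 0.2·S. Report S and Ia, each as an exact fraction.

S = 3100/1587 in ≈ 1.953 in; Ia = 620/1587 in ≈ 0.391 in

Adjust CN=69 to AMC III: 23·69/(10 + 0.13·69) → 1587 ÷ (1897/100) = 158700/1897 ≈ 83.658
S = 1000/(158700/1897) − 10 = 3100/1587 in ≈ 1.953 in
Ia = 0.2S: 0.2·1.953 = 0.391 in (exactly 620/1587)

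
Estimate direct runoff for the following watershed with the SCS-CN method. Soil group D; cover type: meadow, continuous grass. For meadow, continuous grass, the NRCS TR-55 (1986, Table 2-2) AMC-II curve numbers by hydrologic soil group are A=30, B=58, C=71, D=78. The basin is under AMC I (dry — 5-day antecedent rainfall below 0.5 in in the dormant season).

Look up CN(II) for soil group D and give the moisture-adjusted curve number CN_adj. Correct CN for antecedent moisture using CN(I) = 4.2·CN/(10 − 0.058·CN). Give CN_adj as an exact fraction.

NRCS table: meadow, continuous grass, soil group D → CN(II) = 78
Adjust CN=78 to AMC I: 4.2·78/(10 − 0.058·78) → (1638/5) ÷ (1369/250) = 81900/1369 ≈ 59.825

CN_adj = 81900/1369 ≈ 59.825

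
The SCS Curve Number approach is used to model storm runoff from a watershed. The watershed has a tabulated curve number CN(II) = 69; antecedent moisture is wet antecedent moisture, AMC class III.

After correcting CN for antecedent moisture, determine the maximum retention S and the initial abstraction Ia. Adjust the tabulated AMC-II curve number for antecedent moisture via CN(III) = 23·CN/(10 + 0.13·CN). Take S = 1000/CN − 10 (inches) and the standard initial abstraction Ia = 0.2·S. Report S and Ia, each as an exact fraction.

Adjust CN=69 to AMC III: 23·69/(10 + 0.13·69) → 1587 ÷ (1897/100) = 158700/1897 ≈ 83.658
Max retention: S = 1000/(158700/1897) − 10 = 3100/1587 in (≈ 1.953 in)
Ia = 0.2S: 0.2·1.953 = 0.391 in (exactly 620/1587)

S = 3100/1587 in ≈ 1.953 in; Ia = 620/1587 in ≈ 0.391 in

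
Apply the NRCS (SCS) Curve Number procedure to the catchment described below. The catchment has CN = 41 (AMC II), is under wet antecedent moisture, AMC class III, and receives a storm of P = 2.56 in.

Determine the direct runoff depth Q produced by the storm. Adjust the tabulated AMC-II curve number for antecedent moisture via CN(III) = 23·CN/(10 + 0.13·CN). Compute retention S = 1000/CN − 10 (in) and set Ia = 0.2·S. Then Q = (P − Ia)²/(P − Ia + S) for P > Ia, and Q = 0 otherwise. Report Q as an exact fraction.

Q = 59490369/262790525 in ≈ 0.226 in

CN(III) from CN(II)=41: (23·41)/(10 + 0.13·41) = 94300/1533 ≈ 61.513
Retention S: 1000/CN − 10 with CN=61.513 → S = 5900/943 ≈ 6.257 in
Initial abstraction Ia = S/5 = (5900/943)/5 = 1180/943 ≈ 1.251 in
Since P=2.560 > Ia=1.251: effective rainfall P−Ia = 30852/23575 in
Q: (30852/23575)² ÷ (178352/23575) = 59490369/262790525 in (≈ 0.226 in)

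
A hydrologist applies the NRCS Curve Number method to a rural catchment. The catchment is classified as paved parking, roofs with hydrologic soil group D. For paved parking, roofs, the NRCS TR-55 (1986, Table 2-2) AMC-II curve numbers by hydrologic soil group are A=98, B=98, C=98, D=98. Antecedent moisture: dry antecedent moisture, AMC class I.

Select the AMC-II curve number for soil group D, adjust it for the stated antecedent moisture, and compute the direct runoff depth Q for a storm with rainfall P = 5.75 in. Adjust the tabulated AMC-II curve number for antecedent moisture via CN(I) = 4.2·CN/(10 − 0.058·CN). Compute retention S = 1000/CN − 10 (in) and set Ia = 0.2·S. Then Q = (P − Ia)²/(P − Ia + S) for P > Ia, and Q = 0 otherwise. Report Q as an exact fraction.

Q = 541353289/103998972 in ≈ 5.205 in

NRCS table: paved parking, roofs, soil group D → CN(II) = 98
Dry (AMC I): CN(I) = 4.2·98/(10 − 0.058·98) = (2058/5)/(1079/250) = 102900/1079 ≈ 95.366
Max retention: S = 1000/(102900/1079) − 10 = 500/1029 in (≈ 0.486 in)
Ia = 0.2S: 0.2·0.486 = 0.097 in (exactly 100/1029)
Since P=5.750 > Ia=0.097: effective rainfall P−Ia = 23267/4116 in
Q: (23267/4116)² ÷ (25267/4116) = 541353289/103998972 in (≈ 5.205 in)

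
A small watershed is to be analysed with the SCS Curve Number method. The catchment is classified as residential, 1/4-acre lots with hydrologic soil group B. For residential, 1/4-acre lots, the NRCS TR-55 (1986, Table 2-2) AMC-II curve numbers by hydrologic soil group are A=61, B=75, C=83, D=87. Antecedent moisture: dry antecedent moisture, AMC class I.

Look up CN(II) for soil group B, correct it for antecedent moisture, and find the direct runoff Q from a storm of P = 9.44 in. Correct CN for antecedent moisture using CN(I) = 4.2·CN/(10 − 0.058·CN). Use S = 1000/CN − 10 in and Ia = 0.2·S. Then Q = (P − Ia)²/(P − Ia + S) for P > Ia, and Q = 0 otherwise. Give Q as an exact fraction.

NRCS table: residential, 1/4-acre lots, soil group B → CN(II) = 75
CN(I) from CN(II)=75: (4.2·75)/(10 − 0.058·75) = 6300/113 ≈ 55.752
Max retention: S = 1000/(6300/113) − 10 = 500/63 in (≈ 7.937 in)
Ia = 0.2S: 0.2·7.937 = 1.587 in (exactly 100/63)
Since P=9.440 > Ia=1.587: effective rainfall P−Ia = 12368/1575 in
Q: (12368/1575)² ÷ (24868/1575) = 38241856/9791775 in (≈ 3.906 in)

Q = 38241856/9791775 in ≈ 3.906 in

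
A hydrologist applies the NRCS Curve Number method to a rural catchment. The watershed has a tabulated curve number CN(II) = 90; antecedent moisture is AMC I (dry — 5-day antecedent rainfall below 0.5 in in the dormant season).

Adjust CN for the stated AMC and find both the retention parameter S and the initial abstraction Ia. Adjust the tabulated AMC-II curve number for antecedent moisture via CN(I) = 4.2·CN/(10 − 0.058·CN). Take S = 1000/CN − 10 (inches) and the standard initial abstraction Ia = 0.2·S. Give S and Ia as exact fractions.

S = 500/189 in ≈ 2.646 in; Ia = 100/189 in ≈ 0.529 in

Adjust CN=90 to AMC I: 4.2·90/(10 − 0.058·90) → 378 ÷ (239/50) = 18900/239 ≈ 79.079
Max retention: S = 1000/(18900/239) − 10 = 500/189 in (≈ 2.646 in)
Ia = 0.2·(500/189) = 100/189 in ≈ 0.529 in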